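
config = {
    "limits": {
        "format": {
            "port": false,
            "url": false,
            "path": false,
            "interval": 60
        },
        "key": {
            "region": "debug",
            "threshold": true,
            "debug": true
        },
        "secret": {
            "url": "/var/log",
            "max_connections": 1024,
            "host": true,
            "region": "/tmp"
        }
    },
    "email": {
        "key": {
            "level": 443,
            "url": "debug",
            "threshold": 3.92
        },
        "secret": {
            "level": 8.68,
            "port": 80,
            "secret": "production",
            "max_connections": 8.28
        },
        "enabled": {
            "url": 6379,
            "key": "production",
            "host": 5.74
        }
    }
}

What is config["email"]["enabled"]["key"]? "production"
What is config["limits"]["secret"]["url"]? "/var/log"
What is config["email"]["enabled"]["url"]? 6379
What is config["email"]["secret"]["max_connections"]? 8.28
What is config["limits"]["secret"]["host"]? True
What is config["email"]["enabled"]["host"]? 5.74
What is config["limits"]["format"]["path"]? False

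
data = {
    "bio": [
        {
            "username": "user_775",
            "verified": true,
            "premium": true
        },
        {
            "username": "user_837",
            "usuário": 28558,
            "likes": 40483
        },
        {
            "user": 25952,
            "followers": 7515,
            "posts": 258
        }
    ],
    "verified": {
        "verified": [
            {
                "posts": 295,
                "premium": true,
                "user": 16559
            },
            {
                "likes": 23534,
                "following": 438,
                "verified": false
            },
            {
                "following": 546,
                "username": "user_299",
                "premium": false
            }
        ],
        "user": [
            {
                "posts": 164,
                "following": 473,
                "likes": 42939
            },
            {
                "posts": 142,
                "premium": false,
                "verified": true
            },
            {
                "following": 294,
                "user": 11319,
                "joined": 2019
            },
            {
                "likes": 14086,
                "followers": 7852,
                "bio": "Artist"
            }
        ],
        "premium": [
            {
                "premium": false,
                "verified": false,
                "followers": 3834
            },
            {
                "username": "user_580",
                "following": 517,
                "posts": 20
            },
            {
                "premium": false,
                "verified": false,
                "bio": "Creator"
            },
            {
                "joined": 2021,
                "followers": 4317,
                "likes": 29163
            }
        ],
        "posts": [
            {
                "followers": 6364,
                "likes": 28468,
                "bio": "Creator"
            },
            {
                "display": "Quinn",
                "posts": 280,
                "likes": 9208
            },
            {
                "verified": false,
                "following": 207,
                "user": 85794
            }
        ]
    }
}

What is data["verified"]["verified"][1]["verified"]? False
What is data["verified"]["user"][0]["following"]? 473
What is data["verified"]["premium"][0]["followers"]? 3834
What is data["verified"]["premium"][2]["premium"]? False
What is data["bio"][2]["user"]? 25952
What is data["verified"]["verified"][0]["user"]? 16559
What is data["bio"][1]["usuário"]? 28558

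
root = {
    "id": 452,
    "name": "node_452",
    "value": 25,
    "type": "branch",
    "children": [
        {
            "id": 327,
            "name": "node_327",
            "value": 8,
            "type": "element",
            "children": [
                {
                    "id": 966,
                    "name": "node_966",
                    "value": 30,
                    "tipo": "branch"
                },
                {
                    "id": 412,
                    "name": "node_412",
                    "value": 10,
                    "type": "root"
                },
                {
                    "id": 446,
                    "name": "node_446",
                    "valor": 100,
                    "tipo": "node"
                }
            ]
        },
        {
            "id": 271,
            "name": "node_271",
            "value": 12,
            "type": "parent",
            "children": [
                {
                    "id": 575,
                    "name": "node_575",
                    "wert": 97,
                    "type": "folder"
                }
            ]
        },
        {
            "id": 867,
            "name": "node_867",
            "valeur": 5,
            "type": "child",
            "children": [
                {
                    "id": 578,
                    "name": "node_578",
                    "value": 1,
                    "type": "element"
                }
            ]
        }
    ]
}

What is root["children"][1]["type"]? "parent"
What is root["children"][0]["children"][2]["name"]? "node_446"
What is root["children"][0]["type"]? "element"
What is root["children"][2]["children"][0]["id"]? 578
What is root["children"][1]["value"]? 12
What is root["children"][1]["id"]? 271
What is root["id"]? 452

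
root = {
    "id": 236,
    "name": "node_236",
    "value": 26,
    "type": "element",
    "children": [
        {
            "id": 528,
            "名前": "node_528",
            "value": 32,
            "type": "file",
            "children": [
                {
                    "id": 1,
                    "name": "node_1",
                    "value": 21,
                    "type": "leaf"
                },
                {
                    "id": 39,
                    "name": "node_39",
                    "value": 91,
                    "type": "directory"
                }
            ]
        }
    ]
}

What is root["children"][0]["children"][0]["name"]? "node_1"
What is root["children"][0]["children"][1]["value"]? 91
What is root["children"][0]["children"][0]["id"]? 1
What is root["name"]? "node_236"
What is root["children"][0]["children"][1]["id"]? 39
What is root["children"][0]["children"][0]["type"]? "leaf"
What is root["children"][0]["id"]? 528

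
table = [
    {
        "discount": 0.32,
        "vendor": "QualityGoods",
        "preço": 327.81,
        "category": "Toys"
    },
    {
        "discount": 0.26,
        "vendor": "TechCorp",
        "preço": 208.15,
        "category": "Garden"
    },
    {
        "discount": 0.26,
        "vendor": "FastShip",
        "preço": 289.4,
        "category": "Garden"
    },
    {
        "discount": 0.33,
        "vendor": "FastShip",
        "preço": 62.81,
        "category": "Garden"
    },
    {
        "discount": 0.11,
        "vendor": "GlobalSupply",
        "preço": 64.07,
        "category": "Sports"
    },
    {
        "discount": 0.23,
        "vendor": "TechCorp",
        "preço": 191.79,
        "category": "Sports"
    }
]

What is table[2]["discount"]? 0.26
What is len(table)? 6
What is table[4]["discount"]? 0.11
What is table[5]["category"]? "Sports"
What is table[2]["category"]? "Garden"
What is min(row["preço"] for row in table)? 62.81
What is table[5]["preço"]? 191.79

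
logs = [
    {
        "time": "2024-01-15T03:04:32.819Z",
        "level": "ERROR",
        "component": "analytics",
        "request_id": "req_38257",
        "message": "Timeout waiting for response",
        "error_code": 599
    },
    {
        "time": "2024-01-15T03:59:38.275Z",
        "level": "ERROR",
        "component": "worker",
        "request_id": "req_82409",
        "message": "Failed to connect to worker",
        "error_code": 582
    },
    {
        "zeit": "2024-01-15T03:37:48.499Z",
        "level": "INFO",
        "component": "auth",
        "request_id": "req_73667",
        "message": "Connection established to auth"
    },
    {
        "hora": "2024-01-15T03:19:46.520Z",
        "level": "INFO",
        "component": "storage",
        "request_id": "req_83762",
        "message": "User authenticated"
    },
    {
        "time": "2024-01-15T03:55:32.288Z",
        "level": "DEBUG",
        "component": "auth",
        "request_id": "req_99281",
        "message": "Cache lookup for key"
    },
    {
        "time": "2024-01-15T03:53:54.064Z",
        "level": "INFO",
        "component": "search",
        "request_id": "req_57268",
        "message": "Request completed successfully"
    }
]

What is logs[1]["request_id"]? "req_82409"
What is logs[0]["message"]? "Timeout waiting for response"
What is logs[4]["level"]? "DEBUG"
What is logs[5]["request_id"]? "req_57268"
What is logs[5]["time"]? "2024-01-15T03:53:54.064Z"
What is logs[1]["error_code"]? 582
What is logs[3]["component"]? "storage"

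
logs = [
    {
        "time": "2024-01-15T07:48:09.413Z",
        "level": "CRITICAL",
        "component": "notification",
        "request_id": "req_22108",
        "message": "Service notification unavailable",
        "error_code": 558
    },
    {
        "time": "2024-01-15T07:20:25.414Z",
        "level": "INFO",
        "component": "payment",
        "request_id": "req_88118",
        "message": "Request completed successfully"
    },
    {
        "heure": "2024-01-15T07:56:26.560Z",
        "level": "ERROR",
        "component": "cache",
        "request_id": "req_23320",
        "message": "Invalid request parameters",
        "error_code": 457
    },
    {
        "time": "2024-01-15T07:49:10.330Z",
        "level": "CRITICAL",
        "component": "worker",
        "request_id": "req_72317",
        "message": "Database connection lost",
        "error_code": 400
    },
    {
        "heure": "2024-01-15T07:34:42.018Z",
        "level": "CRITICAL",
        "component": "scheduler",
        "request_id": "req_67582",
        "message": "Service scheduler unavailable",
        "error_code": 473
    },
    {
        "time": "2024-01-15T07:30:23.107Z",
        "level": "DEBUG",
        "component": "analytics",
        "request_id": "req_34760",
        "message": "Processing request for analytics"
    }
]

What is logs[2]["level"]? "ERROR"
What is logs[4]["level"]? "CRITICAL"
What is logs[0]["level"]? "CRITICAL"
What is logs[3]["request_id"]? "req_72317"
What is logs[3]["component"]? "worker"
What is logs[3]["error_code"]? 400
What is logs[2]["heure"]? "2024-01-15T07:56:26.560Z"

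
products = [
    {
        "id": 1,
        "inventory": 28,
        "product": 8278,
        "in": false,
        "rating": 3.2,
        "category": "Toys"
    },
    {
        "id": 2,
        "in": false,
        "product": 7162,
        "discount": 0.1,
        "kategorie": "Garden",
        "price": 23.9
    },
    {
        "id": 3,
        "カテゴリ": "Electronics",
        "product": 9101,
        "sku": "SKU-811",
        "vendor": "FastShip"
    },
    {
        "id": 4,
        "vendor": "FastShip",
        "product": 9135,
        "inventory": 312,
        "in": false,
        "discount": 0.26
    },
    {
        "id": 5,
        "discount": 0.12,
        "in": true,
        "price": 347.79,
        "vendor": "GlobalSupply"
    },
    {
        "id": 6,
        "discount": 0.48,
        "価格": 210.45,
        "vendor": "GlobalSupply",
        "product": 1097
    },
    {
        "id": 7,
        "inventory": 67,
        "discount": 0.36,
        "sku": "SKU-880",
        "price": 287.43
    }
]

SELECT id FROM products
[1, 2, 3, 4, 5, 6, 7]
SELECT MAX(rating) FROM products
3.2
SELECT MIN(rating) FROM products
3.2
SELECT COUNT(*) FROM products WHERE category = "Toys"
1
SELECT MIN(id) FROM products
1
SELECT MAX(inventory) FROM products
312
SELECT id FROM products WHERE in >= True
[5]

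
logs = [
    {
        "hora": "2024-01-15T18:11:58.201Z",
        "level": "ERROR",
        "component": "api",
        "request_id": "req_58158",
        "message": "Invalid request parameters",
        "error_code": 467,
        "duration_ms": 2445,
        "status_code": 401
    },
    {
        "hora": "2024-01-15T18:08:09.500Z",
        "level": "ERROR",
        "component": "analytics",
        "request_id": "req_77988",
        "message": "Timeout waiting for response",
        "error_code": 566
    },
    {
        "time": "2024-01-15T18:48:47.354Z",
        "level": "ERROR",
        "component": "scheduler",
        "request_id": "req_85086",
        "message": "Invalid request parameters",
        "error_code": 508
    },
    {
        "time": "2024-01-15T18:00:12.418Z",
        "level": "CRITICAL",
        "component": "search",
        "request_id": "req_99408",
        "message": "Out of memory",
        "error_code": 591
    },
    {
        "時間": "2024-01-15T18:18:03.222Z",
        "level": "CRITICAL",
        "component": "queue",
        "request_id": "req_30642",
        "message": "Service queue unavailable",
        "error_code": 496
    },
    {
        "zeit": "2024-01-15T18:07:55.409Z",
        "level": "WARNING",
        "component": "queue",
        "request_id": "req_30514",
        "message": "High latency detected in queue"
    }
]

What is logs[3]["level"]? "CRITICAL"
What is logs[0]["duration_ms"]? 2445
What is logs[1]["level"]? "ERROR"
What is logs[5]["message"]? "High latency detected in queue"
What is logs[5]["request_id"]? "req_30514"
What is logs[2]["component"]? "scheduler"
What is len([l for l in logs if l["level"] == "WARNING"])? 1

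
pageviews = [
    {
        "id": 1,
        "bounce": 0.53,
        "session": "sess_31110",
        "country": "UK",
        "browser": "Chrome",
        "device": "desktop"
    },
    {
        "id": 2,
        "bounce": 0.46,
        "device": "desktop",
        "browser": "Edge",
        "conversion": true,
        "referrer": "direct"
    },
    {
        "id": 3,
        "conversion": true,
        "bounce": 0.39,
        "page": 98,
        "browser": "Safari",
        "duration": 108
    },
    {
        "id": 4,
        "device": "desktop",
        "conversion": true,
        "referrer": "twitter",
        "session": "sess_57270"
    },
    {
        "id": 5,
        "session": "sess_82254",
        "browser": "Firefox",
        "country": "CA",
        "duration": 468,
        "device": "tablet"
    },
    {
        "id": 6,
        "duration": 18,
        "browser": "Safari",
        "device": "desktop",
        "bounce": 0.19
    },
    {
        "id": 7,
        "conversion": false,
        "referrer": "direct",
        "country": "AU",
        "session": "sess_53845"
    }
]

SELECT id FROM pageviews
[1, 2, 3, 4, 5, 6, 7]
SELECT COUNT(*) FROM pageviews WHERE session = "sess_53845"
1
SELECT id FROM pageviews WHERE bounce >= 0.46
[1, 2]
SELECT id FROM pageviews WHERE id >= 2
[2, 3, 4, 5, 6, 7]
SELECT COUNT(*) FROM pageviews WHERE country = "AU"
1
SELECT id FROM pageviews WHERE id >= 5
[5, 6, 7]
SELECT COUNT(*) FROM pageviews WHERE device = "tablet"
1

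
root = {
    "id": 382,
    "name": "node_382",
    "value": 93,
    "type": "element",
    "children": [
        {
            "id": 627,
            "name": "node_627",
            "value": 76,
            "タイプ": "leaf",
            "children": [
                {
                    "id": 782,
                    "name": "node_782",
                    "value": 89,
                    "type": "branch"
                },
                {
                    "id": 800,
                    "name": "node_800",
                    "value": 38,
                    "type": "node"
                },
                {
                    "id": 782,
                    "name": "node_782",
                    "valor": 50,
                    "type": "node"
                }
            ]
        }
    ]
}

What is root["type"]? "element"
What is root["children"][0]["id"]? 627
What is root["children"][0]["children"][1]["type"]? "node"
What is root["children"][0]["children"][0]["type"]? "branch"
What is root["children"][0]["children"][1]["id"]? 800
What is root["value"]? 93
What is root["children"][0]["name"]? "node_627"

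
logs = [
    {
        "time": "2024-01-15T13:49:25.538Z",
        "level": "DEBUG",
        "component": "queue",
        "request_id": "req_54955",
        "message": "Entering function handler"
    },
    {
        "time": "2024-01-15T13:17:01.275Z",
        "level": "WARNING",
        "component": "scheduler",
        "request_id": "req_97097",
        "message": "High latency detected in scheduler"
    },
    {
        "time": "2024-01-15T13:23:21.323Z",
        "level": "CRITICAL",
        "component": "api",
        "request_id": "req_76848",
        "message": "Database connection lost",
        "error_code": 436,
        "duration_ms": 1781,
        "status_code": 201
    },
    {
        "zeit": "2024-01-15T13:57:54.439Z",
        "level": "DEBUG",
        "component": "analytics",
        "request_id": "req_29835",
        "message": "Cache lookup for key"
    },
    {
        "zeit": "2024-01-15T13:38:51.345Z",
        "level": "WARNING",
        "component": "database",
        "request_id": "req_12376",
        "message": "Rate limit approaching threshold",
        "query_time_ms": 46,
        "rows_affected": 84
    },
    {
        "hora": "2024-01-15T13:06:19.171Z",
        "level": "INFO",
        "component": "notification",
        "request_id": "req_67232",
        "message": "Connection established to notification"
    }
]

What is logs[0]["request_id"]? "req_54955"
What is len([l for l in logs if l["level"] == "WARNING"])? 2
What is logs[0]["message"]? "Entering function handler"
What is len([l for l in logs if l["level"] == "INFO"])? 1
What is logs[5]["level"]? "INFO"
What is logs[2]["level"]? "CRITICAL"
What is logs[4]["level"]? "WARNING"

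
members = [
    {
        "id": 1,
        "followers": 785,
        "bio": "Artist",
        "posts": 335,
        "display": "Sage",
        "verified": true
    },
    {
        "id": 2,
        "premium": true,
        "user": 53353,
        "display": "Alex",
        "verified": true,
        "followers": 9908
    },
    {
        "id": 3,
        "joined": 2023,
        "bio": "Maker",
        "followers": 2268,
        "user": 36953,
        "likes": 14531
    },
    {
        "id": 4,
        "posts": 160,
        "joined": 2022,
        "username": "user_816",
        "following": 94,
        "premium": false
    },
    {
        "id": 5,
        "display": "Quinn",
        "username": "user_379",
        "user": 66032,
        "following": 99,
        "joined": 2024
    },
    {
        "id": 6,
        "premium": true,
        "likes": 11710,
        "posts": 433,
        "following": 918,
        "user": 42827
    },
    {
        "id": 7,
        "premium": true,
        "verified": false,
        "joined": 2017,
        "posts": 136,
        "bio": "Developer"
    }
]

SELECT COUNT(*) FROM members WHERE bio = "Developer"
1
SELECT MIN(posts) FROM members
136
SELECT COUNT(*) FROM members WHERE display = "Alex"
1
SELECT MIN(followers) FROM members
785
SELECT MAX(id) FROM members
7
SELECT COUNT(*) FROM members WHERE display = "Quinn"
1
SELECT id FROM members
[1, 2, 3, 4, 5, 6, 7]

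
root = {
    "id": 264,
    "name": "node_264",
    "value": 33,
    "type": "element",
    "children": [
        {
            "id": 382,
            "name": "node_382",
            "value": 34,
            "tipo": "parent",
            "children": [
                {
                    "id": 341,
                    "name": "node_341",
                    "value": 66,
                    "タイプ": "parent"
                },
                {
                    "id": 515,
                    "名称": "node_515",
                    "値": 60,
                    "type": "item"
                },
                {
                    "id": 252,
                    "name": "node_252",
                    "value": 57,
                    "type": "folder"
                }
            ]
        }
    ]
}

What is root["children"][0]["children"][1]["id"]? 515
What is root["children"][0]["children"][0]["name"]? "node_341"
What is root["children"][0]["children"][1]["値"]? 60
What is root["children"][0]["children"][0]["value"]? 66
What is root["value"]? 33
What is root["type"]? "element"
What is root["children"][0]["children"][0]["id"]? 341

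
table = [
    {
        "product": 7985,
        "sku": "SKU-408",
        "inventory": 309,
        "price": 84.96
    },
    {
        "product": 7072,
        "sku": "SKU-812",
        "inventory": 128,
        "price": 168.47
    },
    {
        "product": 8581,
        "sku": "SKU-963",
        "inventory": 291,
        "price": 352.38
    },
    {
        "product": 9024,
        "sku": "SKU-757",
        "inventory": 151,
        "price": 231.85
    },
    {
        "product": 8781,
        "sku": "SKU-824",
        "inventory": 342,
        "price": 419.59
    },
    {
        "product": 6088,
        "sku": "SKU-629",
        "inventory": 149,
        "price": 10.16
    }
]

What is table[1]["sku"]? "SKU-812"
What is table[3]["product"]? 9024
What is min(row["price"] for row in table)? 10.16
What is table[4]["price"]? 419.59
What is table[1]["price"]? 168.47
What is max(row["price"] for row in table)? 419.59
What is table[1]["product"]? 7072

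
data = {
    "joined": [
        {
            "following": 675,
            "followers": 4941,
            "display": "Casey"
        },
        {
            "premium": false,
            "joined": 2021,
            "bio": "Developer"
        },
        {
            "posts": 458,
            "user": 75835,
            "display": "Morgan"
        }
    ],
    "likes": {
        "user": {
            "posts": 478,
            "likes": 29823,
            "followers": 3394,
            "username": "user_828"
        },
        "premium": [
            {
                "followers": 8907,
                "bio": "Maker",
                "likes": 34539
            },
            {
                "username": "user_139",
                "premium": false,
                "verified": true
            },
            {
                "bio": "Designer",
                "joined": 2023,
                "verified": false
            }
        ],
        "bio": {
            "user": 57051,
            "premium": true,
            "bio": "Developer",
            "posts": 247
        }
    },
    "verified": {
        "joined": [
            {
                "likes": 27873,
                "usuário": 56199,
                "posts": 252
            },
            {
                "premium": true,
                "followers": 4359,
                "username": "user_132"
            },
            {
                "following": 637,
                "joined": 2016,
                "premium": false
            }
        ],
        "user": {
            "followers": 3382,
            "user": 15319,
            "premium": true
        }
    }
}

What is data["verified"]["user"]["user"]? 15319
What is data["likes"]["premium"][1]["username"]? "user_139"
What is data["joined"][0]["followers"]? 4941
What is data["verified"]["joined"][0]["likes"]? 27873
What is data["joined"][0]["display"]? "Casey"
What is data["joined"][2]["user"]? 75835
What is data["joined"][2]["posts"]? 458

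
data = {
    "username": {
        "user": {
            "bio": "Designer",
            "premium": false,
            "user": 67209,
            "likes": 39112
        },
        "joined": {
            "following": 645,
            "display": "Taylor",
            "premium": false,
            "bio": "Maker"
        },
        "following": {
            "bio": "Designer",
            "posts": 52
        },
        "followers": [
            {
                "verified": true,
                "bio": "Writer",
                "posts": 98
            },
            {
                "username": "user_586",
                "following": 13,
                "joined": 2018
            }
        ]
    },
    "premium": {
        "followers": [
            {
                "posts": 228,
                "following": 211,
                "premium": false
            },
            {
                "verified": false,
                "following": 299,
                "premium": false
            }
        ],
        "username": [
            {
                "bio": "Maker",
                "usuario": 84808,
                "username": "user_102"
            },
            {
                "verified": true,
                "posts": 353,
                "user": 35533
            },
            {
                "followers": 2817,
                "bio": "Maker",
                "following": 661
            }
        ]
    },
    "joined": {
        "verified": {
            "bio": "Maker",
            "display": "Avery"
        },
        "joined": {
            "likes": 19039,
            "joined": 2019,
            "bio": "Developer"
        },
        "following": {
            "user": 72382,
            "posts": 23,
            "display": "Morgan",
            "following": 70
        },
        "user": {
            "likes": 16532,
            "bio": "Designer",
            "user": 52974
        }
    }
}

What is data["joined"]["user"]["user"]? 52974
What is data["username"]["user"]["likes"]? 39112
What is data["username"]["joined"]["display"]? "Taylor"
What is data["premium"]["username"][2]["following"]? 661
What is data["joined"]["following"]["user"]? 72382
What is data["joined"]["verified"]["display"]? "Avery"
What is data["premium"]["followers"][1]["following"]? 299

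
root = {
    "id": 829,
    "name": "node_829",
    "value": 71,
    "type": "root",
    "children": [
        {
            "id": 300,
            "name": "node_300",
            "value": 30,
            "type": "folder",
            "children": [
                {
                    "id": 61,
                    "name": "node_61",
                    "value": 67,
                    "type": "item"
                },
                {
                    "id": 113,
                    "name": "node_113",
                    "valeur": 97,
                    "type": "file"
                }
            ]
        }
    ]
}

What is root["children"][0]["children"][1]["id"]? 113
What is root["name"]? "node_829"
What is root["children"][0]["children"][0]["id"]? 61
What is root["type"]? "root"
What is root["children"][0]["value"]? 30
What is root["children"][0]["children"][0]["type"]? "item"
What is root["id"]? 829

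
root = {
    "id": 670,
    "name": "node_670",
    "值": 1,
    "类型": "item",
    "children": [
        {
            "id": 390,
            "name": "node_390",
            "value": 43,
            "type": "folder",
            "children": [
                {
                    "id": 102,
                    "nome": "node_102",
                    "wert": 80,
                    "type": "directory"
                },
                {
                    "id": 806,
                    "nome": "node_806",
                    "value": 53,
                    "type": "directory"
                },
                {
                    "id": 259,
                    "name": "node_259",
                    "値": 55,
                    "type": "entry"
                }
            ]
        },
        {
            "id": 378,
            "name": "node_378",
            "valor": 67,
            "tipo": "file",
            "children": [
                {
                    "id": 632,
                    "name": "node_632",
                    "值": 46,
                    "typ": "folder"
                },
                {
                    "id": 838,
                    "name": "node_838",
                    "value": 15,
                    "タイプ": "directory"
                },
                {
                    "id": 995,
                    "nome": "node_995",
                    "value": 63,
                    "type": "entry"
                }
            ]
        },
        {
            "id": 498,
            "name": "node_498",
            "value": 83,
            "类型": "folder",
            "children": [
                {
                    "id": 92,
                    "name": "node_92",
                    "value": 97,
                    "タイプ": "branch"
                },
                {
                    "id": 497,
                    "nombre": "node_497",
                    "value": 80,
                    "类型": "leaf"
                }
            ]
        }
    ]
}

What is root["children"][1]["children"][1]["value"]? 15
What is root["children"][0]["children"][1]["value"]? 53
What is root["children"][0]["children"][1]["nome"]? "node_806"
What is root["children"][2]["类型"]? "folder"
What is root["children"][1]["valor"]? 67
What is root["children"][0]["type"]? "folder"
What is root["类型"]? "item"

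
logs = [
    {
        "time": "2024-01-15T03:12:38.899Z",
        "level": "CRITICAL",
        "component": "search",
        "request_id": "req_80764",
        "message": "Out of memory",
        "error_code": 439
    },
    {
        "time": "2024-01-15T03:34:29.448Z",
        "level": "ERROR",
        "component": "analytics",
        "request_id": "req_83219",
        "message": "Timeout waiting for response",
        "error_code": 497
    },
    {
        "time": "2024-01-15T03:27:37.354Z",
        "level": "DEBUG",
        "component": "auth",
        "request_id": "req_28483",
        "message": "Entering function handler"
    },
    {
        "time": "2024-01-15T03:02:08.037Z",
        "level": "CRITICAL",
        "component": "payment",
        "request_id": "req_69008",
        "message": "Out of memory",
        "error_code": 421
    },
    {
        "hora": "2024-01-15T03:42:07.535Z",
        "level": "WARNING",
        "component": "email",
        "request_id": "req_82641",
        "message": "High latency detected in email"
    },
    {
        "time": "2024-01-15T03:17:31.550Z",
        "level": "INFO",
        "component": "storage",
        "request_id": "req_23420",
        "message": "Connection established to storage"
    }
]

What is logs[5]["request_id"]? "req_23420"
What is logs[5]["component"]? "storage"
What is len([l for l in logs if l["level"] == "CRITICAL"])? 2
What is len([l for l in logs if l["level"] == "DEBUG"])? 1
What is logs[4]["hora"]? "2024-01-15T03:42:07.535Z"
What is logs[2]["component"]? "auth"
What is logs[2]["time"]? "2024-01-15T03:27:37.354Z"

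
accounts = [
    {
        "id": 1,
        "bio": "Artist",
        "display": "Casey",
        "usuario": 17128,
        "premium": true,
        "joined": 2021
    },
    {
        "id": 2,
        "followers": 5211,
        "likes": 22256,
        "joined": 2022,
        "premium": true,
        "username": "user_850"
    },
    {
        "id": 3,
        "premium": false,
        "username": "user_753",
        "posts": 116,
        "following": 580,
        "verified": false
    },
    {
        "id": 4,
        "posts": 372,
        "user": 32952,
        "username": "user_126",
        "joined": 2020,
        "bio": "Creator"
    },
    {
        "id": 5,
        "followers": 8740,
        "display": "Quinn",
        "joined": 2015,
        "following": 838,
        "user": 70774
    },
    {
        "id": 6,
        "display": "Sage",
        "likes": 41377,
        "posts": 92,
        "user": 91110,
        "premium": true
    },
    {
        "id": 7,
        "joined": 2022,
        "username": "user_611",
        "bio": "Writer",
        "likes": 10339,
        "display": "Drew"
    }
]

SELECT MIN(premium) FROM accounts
False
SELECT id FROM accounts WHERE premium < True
[3]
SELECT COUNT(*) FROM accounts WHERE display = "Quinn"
1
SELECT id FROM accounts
[1, 2, 3, 4, 5, 6, 7]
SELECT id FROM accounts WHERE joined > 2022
[]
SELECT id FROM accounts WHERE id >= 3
[3, 4, 5, 6, 7]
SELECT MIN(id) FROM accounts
1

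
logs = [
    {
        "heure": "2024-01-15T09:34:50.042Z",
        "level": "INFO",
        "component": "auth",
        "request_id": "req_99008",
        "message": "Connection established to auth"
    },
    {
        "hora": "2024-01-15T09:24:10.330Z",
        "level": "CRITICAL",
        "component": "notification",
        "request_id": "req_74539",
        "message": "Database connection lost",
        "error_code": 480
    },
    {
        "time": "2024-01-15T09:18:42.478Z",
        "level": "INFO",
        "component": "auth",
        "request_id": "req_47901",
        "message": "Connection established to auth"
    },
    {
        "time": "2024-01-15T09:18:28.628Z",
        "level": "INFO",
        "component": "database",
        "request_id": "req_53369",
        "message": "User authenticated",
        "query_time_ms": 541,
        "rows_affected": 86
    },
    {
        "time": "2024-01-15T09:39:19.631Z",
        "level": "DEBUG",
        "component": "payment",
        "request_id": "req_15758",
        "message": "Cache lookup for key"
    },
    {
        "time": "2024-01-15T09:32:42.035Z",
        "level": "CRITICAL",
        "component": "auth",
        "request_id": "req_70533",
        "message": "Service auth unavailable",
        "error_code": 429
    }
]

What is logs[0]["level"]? "INFO"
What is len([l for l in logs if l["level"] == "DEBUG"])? 1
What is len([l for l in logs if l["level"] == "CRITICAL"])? 2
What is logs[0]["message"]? "Connection established to auth"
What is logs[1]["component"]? "notification"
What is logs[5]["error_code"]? 429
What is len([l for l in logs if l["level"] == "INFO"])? 3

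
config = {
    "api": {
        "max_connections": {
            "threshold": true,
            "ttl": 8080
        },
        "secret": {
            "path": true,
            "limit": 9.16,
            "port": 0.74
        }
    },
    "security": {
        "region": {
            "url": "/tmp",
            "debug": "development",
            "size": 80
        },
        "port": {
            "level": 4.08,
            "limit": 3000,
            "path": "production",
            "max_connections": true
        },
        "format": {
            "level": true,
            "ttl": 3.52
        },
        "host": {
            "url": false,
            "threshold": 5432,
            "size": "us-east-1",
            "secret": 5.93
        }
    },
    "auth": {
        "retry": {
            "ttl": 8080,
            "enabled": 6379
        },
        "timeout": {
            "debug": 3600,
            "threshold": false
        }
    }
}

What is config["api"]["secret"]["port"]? 0.74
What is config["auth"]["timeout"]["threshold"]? False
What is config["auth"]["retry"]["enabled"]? 6379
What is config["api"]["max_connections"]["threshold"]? True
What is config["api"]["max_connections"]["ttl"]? 8080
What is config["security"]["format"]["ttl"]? 3.52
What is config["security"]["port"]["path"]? "production"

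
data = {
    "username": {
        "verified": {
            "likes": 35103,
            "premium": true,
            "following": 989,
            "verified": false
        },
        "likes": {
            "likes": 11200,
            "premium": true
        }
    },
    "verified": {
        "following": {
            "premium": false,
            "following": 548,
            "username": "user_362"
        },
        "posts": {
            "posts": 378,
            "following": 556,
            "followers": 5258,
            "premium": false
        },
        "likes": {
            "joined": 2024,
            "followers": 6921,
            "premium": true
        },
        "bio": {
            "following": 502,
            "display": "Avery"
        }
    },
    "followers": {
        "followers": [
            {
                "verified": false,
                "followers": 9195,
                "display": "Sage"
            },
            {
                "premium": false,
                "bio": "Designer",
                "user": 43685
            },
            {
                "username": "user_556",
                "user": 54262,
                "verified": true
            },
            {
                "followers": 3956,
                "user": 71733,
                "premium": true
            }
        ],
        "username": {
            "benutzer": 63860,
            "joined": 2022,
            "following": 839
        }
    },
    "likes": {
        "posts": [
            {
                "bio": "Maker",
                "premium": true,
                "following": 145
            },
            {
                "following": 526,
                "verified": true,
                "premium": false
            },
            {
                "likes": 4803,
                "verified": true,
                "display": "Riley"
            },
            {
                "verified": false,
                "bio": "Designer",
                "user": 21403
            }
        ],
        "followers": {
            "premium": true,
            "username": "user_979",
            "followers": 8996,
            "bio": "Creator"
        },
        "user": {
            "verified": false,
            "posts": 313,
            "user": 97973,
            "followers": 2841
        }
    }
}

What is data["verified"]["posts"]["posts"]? 378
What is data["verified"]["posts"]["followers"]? 5258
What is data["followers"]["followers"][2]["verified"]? True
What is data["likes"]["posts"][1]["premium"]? False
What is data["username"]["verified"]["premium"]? True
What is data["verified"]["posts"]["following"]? 556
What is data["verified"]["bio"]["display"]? "Avery"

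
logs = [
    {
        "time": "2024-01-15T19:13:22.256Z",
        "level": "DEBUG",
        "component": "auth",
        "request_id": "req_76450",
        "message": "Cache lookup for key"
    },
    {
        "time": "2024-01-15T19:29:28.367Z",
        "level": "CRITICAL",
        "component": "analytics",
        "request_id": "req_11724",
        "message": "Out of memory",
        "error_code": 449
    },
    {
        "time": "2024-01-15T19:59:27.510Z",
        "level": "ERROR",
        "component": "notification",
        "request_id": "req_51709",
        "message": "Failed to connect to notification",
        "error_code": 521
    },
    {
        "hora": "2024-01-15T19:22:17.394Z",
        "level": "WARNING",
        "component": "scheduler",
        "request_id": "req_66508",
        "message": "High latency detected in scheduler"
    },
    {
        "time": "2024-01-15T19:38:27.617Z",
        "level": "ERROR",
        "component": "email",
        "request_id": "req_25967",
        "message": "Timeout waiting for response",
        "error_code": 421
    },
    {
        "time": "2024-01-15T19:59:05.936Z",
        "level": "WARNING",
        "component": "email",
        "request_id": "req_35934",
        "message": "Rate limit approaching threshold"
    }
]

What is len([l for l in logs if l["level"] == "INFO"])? 0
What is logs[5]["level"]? "WARNING"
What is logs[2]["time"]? "2024-01-15T19:59:27.510Z"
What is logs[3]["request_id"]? "req_66508"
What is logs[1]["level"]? "CRITICAL"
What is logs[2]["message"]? "Failed to connect to notification"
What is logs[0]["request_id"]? "req_76450"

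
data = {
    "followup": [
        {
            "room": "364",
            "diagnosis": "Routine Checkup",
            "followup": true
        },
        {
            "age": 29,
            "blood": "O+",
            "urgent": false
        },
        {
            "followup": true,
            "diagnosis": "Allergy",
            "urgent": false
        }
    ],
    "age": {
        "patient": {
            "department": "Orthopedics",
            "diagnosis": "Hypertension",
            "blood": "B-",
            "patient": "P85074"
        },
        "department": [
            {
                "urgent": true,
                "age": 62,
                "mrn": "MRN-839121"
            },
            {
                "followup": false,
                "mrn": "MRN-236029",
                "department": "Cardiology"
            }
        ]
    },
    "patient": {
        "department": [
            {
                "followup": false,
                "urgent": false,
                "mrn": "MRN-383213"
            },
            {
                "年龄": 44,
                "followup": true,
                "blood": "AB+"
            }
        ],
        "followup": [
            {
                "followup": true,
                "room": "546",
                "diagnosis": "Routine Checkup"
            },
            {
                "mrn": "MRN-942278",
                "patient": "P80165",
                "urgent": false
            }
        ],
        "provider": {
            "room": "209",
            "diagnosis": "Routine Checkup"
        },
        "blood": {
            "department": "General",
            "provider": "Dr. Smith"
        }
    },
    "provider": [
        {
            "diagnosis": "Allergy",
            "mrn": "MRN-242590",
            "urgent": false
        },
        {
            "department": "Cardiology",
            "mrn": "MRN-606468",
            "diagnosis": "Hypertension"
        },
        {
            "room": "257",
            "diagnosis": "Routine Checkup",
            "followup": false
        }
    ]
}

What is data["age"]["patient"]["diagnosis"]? "Hypertension"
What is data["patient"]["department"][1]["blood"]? "AB+"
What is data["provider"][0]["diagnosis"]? "Allergy"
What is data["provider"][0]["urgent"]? False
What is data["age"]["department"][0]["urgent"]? True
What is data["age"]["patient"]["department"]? "Orthopedics"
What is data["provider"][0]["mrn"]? "MRN-242590"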